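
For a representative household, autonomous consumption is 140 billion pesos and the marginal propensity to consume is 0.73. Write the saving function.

S = -140 + 0.27Y

S = Y − C = Y − (140 + 0.73Y) = -140 + (1 − 0.73)Y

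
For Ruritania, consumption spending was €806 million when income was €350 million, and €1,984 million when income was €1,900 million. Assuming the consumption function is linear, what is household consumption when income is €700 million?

C = 1072

MPC = (1984 − 806)/(1900 − 350) = 1178/1550 = 0.76
a = 806 − 0.76(350) = 806 − 266 = 540
C = 540 + 0.76(700) = 540 + 532 = 1072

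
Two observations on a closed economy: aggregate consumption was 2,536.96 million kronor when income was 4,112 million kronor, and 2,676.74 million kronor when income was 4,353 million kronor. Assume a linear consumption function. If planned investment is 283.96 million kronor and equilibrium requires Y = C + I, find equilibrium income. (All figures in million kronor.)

Y = 1038

MPC = (2676.74 − 2536.96)/(4353 − 4112) = 139.78/241 = 0.58
a = 2536.96 − 0.58(4112) = 152
Equilibrium: Y = 152 + 0.58Y + 283.96
0.42Y = 435.96, so Y = 435.96/0.42 = 1038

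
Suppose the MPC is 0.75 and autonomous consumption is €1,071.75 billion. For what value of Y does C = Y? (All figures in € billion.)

At break-even, C = Y: 1071.75 + 0.75Y = Y
0.25Y = 1071.75, so Y = 1071.75/0.25 = 4287

Y = 4287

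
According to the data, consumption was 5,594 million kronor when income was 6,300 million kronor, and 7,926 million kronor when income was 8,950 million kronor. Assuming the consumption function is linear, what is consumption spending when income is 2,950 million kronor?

C = 2646

MPC = (7926 − 5594)/(8950 − 6300) = 2332/2650 = 0.88
a = 5594 − 0.88(6300) = 5594 − 5544 = 50
C = 50 + 0.88(2950) = 50 + 2596 = 2646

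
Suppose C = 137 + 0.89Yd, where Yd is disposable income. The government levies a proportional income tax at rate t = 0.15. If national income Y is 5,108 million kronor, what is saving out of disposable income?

S = 340.598

Yd = (1 − 0.15)(5108) = 0.85(5108) = 4341.8
C = 137 + 0.89(4341.8) = 137 + 3864.202 = 4001.202
S = Yd − C = 4341.8 − 4001.202 = 340.598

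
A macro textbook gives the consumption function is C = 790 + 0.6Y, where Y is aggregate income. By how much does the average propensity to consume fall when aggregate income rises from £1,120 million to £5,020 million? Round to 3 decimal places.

At Y = 1120: C = 790 + 0.6(1120) = 1462, APC = 1462/1120 = 1.3054
At Y = 5020: C = 3802, APC = 3802/5020 = 0.7574
Fall in APC = 1.3054 − 0.7574 = 0.548

ΔAPC = 0.548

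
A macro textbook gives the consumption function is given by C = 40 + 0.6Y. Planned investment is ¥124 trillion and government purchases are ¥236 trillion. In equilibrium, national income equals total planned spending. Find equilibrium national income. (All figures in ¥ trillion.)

Y = C + I + G = 40 + 0.6Y + 124 + 236
Y − 0.6Y = 400
0.4Y = 400, so Y = 400/0.4 = 1000

Y = 1000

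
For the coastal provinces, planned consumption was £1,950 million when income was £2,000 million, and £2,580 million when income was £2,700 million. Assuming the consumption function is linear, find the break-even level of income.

MPC = (2580 − 1950)/(2700 − 2000) = 630/700 = 0.9
a = 1950 − 0.9(2000) = 1950 − 1800 = 150
Break-even: Y = a/(1−MPC) = 150/0.1 = 1500

Y = 1500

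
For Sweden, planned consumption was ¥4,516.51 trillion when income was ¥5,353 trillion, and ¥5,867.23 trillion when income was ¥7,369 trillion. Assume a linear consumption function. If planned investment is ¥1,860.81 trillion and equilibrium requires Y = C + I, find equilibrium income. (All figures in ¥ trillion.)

Y = 8457

MPC = (5867.23 − 4516.51)/(7369 − 5353) = 1350.72/2016 = 0.67
a = 4516.51 − 0.67(5353) = 930
Equilibrium: Y = 930 + 0.67Y + 1860.81
0.33Y = 2790.81, so Y = 2790.81/0.33 = 8457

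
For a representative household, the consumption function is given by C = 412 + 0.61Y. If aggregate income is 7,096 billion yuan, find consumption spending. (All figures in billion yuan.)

C = 4740.56

C = 412 + 0.61(7096) = 412 + 4328.56 = 4740.56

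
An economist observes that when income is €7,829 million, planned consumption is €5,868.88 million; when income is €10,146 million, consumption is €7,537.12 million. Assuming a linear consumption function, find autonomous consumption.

a = 232

MPC = ΔC/ΔY = (7537.12 − 5868.88)/(10146 − 7829) = 1668.24/2317 = 0.72
a = C − MPC·Y = 5868.88 − 0.72(7829) = 5868.88 − 5636.88 = 232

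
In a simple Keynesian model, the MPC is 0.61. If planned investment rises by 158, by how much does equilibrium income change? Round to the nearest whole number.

The multiplier is 1/(1 − MPC) = 1/0.39.
ΔY = 158/0.39 = 405.13 ≈ 405

ΔY ≈ 405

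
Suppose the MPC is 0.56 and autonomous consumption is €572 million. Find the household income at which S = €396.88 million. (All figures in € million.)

Y = 2202

S = Y − C = -572 + 0.44Y
-572 + 0.44Y = 396.88, so 0.44Y = 968.88 and Y = 2202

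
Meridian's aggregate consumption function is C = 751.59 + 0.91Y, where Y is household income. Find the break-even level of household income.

Y = 8351

At break-even, C = Y: 751.59 + 0.91Y = Y
0.09Y = 751.59, so Y = 751.59/0.09 = 8351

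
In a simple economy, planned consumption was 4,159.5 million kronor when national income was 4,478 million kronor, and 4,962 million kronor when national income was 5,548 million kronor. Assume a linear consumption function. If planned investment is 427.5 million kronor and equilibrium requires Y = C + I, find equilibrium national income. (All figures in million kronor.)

MPC = (4962 − 4159.5)/(5548 − 4478) = 802.5/1070 = 0.75
a = 4159.5 − 0.75(4478) = 801
Equilibrium: Y = 801 + 0.75Y + 427.5
0.25Y = 1228.5, so Y = 1228.5/0.25 = 4914

Y = 4914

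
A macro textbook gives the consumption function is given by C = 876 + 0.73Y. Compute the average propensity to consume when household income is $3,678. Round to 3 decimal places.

APC = 0.968

C = 876 + 0.73(3678) = 3560.94
APC = C/Y = 3560.94/3678 = 0.968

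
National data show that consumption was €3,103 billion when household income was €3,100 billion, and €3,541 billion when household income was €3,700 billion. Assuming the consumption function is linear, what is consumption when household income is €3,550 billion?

C = 3431.5

MPC = (3541 − 3103)/(3700 − 3100) = 438/600 = 0.73
a = 3103 − 0.73(3100) = 3103 − 2263 = 840
C = 840 + 0.73(3550) = 840 + 2591.5 = 3431.5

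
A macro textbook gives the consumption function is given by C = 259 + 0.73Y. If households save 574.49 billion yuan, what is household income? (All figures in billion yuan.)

S = Y − C = -259 + 0.27Y
-259 + 0.27Y = 574.49, so 0.27Y = 833.49 and Y = 3087

Y = 3087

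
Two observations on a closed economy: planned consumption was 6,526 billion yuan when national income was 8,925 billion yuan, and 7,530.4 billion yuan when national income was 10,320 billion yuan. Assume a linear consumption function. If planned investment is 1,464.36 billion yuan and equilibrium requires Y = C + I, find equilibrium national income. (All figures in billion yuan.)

Y = 5587

MPC = (7530.4 − 6526)/(10320 − 8925) = 1004.4/1395 = 0.72
a = 6526 − 0.72(8925) = 100
Equilibrium: Y = 100 + 0.72Y + 1464.36
0.28Y = 1564.36, so Y = 1564.36/0.28 = 5587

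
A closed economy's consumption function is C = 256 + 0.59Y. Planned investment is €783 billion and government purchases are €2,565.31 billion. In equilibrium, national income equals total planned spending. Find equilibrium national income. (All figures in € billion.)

Y = 8791

Y = C + I + G = 256 + 0.59Y + 783 + 2565.31
Y − 0.59Y = 3604.31
0.41Y = 3604.31, so Y = 3604.31/0.41 = 8791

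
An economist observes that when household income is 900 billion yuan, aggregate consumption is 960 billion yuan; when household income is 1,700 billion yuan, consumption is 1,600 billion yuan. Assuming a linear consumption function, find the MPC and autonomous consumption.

MPC = ΔC/ΔY = (1600 − 960)/(1700 − 900) = 640/800 = 0.8
a = C − MPC·Y = 960 − 0.8(900) = 960 − 720 = 240

MPC = 0.8; a = 240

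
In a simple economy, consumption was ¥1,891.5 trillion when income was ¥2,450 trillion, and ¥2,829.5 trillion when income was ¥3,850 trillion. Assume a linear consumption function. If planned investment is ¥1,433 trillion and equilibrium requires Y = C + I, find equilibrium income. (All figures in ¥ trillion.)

MPC = (2829.5 − 1891.5)/(3850 − 2450) = 938/1400 = 0.67
a = 1891.5 − 0.67(2450) = 250
Equilibrium: Y = 250 + 0.67Y + 1433
0.33Y = 1683, so Y = 1683/0.33 = 5100

Y = 5100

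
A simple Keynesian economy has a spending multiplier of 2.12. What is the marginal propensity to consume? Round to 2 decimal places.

k = 1/(1 − MPC), so 1 − MPC = 1/k = 1/2.12 = 0.4717
MPC = 1 − 0.4717 = 0.53

MPC = 0.53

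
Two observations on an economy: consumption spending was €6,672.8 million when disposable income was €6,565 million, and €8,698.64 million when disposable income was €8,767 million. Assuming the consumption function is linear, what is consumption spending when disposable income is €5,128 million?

MPC = (8698.64 − 6672.8)/(8767 − 6565) = 2025.84/2202 = 0.92
a = 6672.8 − 0.92(6565) = 6672.8 − 6039.8 = 633
C = 633 + 0.92(5128) = 633 + 4717.76 = 5350.76

C = 5350.76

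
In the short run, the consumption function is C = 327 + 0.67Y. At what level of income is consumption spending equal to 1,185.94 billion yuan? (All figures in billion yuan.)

Y = 1282

327 + 0.67Y = 1185.94
0.67Y = 858.94, so Y = 858.94/0.67 = 1282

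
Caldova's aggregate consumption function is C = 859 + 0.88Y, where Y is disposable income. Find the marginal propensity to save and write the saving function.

MPS = 1 − MPC = 1 − 0.88 = 0.12
S = Y − C = -859 + 0.12Y

MPS = 0.12; S = -859 + 0.12Y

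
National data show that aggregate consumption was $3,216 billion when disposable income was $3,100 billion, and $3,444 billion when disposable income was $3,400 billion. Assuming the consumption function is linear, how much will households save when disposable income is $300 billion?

S = -788

MPC = (3444 − 3216)/(3400 − 3100) = 228/300 = 0.76
a = 3216 − 0.76(3100) = 3216 − 2356 = 860
C = 860 + 0.76(300) = 1088
S = 300 − 1088 = -788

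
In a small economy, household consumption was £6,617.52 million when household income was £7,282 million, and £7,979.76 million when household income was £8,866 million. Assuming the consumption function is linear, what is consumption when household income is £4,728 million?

C = 4421.08

MPC = (7979.76 − 6617.52)/(8866 − 7282) = 1362.24/1584 = 0.86
a = 6617.52 − 0.86(7282) = 6617.52 − 6262.52 = 355
C = 355 + 0.86(4728) = 355 + 4066.08 = 4421.08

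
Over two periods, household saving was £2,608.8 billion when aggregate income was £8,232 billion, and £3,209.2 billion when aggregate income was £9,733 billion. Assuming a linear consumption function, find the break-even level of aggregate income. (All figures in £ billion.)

Y = 1710

MPS = ΔS/ΔY = (3209.2 − 2608.8)/(9733 − 8232) = 600.4/1501 = 0.4
MPC = 1 − MPS = 0.6
From S(8232) = 2608.8: −a + 0.4(8232) = 2608.8, so a = 3292.8 − 2608.8 = 684
Break-even (S = 0): Y = a/MPS = 684/0.4 = 1710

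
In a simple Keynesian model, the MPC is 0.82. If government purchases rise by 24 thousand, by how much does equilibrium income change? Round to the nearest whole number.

The multiplier is 1/(1 − MPC) = 1/0.18.
ΔY = 24/0.18 = 133.33 ≈ 133

ΔY ≈ 133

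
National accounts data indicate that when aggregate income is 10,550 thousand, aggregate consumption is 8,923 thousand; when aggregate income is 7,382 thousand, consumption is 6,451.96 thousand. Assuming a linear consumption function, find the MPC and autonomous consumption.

MPC = 0.78; a = 694

MPC = ΔC/ΔY = (8923 − 6451.96)/(10550 − 7382) = 2471.04/3168 = 0.78
a = C − MPC·Y = 6451.96 − 0.78(7382) = 6451.96 − 5757.96 = 694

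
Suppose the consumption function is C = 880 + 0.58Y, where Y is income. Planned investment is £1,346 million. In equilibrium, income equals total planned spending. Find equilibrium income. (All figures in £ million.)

Y = 5300

Y = C + I = 880 + 0.58Y + 1346
Y − 0.58Y = 2226
0.42Y = 2226, so Y = 2226/0.42 = 5300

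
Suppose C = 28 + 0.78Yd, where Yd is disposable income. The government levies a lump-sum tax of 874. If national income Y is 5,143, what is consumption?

Yd = Y − T = 5143 − 874 = 4269
C = 28 + 0.78(4269) = 28 + 3329.82 = 3357.82

C = 3357.82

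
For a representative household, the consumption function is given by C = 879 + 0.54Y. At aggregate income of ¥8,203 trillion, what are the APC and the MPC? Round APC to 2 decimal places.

MPC = 0.54 (the slope of the consumption function)
C = 879 + 0.54(8203) = 5308.62, so APC = 5308.62/8203 = 0.65

APC = 0.65; MPC = 0.54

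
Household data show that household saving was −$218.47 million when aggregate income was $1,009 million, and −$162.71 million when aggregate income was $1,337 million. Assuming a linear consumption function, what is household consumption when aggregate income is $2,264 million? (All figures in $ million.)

C = 2269.12

MPS = ΔS/ΔY = (-162.71 − (-218.47))/(1337 − 1009) = 55.76/328 = 0.17
MPC = 1 − MPS = 0.83
Autonomous saving = -218.47 − 0.17(1009) = -390, so a = 390
C = 390 + 0.83(2264) = 390 + 1879.12 = 2269.12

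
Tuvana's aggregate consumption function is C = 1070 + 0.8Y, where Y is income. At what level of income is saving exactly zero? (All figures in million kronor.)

At break-even, C = Y: 1070 + 0.8Y = Y
0.2Y = 1070, so Y = 1070/0.2 = 5350

Y = 5350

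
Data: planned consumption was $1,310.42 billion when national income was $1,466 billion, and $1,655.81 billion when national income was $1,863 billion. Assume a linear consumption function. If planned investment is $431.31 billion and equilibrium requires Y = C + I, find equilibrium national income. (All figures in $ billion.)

Y = 3587

MPC = (1655.81 − 1310.42)/(1863 − 1466) = 345.39/397 = 0.87
a = 1310.42 − 0.87(1466) = 35
Equilibrium: Y = 35 + 0.87Y + 431.31
0.13Y = 466.31, so Y = 466.31/0.13 = 3587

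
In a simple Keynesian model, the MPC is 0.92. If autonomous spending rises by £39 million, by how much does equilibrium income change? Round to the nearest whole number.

The multiplier is 1/(1 − MPC) = 1/0.08.
ΔY = 39/0.08 = 487.50 ≈ 488

ΔY ≈ 488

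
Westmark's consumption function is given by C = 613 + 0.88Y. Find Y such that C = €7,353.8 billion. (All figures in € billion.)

Y = 7660

613 + 0.88Y = 7353.8
0.88Y = 6740.8, so Y = 6740.8/0.88 = 7660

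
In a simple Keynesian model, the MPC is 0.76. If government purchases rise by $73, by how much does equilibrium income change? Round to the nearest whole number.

ΔY ≈ 304

The multiplier is 1/(1 − MPC) = 1/0.24.
ΔY = 73/0.24 = 304.17 ≈ 304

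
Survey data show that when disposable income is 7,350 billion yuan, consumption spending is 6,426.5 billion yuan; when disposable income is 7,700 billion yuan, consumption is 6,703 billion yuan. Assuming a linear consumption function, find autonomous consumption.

a = 620

MPC = ΔC/ΔY = (6703 − 6426.5)/(7700 − 7350) = 276.5/350 = 0.79
a = C − MPC·Y = 6426.5 − 0.79(7350) = 6426.5 − 5806.5 = 620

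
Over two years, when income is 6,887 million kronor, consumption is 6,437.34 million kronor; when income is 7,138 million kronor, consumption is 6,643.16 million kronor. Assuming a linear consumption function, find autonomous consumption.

a = 790

MPC = ΔC/ΔY = (6643.16 − 6437.34)/(7138 − 6887) = 205.82/251 = 0.82
a = C − MPC·Y = 6437.34 − 0.82(6887) = 6437.34 − 5647.34 = 790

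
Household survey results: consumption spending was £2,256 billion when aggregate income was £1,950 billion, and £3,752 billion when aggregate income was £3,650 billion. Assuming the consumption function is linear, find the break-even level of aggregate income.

MPC = (3752 − 2256)/(3650 − 1950) = 1496/1700 = 0.88
a = 2256 − 0.88(1950) = 2256 − 1716 = 540
Break-even: Y = a/(1−MPC) = 540/0.12 = 4500

Y = 4500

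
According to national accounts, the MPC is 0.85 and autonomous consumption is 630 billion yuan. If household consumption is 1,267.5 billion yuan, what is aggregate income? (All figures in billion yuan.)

630 + 0.85Y = 1267.5
0.85Y = 637.5, so Y = 637.5/0.85 = 750

Y = 750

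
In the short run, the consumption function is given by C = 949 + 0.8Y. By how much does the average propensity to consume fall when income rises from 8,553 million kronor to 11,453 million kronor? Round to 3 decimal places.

At Y = 8553: C = 949 + 0.8(8553) = 7791.4, APC = 7791.4/8553 = 0.9110
At Y = 11453: C = 10111.4, APC = 10111.4/11453 = 0.8829
Fall in APC = 0.9110 − 0.8829 = 0.0281 ≈ 0.028

ΔAPC = 0.028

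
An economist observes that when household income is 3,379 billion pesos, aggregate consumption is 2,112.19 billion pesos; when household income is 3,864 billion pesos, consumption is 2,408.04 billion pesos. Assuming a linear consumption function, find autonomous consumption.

MPC = ΔC/ΔY = (2408.04 − 2112.19)/(3864 − 3379) = 295.85/485 = 0.61
a = C − MPC·Y = 2112.19 − 0.61(3379) = 2112.19 − 2061.19 = 51

a = 51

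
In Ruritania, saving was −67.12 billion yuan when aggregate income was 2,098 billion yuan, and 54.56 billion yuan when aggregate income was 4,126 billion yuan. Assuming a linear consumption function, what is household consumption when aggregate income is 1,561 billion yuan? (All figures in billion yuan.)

C = 1660.34

MPS = ΔS/ΔY = (54.56 − (-67.12))/(4126 − 2098) = 121.68/2028 = 0.06
MPC = 1 − MPS = 0.94
Autonomous saving = -67.12 − 0.06(2098) = -193, so a = 193
C = 193 + 0.94(1561) = 193 + 1467.34 = 1660.34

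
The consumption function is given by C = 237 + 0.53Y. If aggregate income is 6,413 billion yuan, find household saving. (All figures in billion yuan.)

S = 2777.11

C = 237 + 0.53(6413) = 237 + 3398.89 = 3635.89
S = Y − C = 6413 − 3635.89 = 2777.11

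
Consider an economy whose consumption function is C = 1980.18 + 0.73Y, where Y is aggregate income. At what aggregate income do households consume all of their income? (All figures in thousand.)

Y = 7334

At break-even, C = Y: 1980.18 + 0.73Y = Y
0.27Y = 1980.18, so Y = 1980.18/0.27 = 7334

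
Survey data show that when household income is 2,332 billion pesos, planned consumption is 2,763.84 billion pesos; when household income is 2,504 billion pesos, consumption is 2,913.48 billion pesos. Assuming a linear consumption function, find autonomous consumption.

a = 735

MPC = ΔC/ΔY = (2913.48 − 2763.84)/(2504 − 2332) = 149.64/172 = 0.87
a = C − MPC·Y = 2763.84 − 0.87(2332) = 2763.84 − 2028.84 = 735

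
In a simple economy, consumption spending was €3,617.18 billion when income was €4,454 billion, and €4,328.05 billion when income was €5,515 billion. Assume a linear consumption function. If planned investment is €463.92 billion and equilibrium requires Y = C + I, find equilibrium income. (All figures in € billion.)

Y = 3324

MPC = (4328.05 − 3617.18)/(5515 − 4454) = 710.87/1061 = 0.67
a = 3617.18 − 0.67(4454) = 633
Equilibrium: Y = 633 + 0.67Y + 463.92
0.33Y = 1096.92, so Y = 1096.92/0.33 = 3324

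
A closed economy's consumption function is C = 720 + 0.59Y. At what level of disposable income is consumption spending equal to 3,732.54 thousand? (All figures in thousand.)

720 + 0.59Y = 3732.54
0.59Y = 3012.54, so Y = 3012.54/0.59 = 5106

Y = 5106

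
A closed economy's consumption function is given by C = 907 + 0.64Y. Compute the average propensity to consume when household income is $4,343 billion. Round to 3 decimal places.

C = 907 + 0.64(4343) = 3686.52
APC = C/Y = 3686.52/4343 = 0.849

APC = 0.849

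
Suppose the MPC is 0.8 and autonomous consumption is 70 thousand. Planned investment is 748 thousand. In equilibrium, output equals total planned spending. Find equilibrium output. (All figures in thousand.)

Y = C + I = 70 + 0.8Y + 748
Y − 0.8Y = 818
0.2Y = 818, so Y = 818/0.2 = 4090

Y = 4090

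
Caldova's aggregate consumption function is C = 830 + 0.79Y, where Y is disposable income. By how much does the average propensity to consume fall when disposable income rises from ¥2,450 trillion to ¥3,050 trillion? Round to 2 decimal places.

At Y = 2450: C = 830 + 0.79(2450) = 2765.5, APC = 2765.5/2450 = 1.129
At Y = 3050: C = 3239.5, APC = 3239.5/3050 = 1.062
Fall in APC = 1.129 − 1.062 = 0.067 ≈ 0.07

ΔAPC = 0.07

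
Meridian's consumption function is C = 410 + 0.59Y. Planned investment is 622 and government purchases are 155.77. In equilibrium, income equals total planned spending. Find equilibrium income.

Y = C + I + G = 410 + 0.59Y + 622 + 155.77
Y − 0.59Y = 1187.77
0.41Y = 1187.77, so Y = 1187.77/0.41 = 2897

Y = 2897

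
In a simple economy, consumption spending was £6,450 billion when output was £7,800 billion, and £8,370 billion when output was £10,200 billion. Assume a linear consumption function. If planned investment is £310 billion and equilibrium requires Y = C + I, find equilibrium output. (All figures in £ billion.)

Y = 2600

MPC = (8370 − 6450)/(10200 − 7800) = 1920/2400 = 0.8
a = 6450 − 0.8(7800) = 210
Equilibrium: Y = 210 + 0.8Y + 310
0.2Y = 520, so Y = 520/0.2 = 2600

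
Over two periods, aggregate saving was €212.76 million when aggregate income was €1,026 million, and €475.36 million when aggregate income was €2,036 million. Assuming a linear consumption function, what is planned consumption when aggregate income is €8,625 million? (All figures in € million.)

MPS = ΔS/ΔY = (475.36 − 212.76)/(2036 − 1026) = 262.6/1010 = 0.26
MPC = 1 − MPS = 0.74
Autonomous saving = 212.76 − 0.26(1026) = -54, so a = 54
C = 54 + 0.74(8625) = 54 + 6382.5 = 6436.5

C = 6436.5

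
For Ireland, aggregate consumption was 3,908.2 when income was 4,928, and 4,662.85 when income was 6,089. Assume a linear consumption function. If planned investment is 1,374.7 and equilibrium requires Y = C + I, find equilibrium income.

Y = 5942

MPC = (4662.85 − 3908.2)/(6089 − 4928) = 754.65/1161 = 0.65
a = 3908.2 − 0.65(4928) = 705
Equilibrium: Y = 705 + 0.65Y + 1374.7
0.35Y = 2079.7, so Y = 2079.7/0.35 = 5942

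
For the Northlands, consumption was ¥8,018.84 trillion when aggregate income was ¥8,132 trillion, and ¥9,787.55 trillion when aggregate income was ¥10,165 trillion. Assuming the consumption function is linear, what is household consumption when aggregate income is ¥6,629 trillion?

MPC = (9787.55 − 8018.84)/(10165 − 8132) = 1768.71/2033 = 0.87
a = 8018.84 − 0.87(8132) = 8018.84 − 7074.84 = 944
C = 944 + 0.87(6629) = 944 + 5767.23 = 6711.23

C = 6711.23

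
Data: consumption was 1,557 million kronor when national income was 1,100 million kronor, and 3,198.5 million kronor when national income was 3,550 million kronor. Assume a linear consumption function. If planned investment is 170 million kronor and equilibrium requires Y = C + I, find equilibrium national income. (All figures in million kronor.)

MPC = (3198.5 − 1557)/(3550 − 1100) = 1641.5/2450 = 0.67
a = 1557 − 0.67(1100) = 820
Equilibrium: Y = 820 + 0.67Y + 170
0.33Y = 990, so Y = 990/0.33 = 3000

Y = 3000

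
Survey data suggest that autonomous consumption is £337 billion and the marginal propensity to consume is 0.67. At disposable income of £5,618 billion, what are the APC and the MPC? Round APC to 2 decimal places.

APC = 0.73; MPC = 0.67

MPC = 0.67 (the slope of the consumption function)
C = 337 + 0.67(5618) = 4101.06, so APC = 4101.06/5618 = 0.73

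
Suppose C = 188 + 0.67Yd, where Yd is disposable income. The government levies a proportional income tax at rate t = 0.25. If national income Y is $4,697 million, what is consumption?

C = 2548.2425

Yd = (1 − 0.25)(4697) = 0.75(4697) = 3522.75
C = 188 + 0.67(3522.75) = 188 + 2360.2425 = 2548.2425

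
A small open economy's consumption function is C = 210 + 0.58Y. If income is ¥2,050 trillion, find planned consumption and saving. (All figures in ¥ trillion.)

C = 1399; S = 651

C = 210 + 0.58(2050) = 210 + 1189 = 1399
S = Y − C = 2050 − 1399 = 651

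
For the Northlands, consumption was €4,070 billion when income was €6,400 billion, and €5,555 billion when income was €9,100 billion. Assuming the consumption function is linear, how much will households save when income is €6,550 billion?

MPC = (5555 − 4070)/(9100 − 6400) = 1485/2700 = 0.55
a = 4070 − 0.55(6400) = 4070 − 3520 = 550
C = 550 + 0.55(6550) = 4152.5
S = 6550 − 4152.5 = 2397.5

S = 2397.5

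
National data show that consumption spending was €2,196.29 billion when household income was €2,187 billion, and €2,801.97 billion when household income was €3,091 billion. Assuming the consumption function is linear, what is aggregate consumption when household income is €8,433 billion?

C = 6381.11

MPC = (2801.97 − 2196.29)/(3091 − 2187) = 605.68/904 = 0.67
a = 2196.29 − 0.67(2187) = 2196.29 − 1465.29 = 731
C = 731 + 0.67(8433) = 731 + 5650.11 = 6381.11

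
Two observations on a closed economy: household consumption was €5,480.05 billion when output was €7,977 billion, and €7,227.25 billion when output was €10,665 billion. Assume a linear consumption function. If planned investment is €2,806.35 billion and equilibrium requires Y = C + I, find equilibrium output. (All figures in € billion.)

Y = 8861

MPC = (7227.25 − 5480.05)/(10665 − 7977) = 1747.2/2688 = 0.65
a = 5480.05 − 0.65(7977) = 295
Equilibrium: Y = 295 + 0.65Y + 2806.35
0.35Y = 3101.35, so Y = 3101.35/0.35 = 8861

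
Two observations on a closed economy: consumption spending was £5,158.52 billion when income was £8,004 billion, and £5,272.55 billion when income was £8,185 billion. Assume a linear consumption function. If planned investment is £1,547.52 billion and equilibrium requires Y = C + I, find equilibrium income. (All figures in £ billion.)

Y = 4496

MPC = (5272.55 − 5158.52)/(8185 − 8004) = 114.03/181 = 0.63
a = 5158.52 − 0.63(8004) = 116
Equilibrium: Y = 116 + 0.63Y + 1547.52
0.37Y = 1663.52, so Y = 1663.52/0.37 = 4496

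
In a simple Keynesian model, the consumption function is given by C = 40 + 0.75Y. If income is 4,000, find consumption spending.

C = 3040

C = 40 + 0.75(4000) = 40 + 3000 = 3040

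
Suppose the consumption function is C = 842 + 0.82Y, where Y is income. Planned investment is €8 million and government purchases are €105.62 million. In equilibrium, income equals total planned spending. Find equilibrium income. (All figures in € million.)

Y = C + I + G = 842 + 0.82Y + 8 + 105.62
Y − 0.82Y = 955.62
0.18Y = 955.62, so Y = 955.62/0.18 = 5309

Y = 5309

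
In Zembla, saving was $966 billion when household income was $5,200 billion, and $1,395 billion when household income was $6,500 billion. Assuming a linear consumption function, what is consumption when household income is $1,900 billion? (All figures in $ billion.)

C = 2023

MPS = ΔS/ΔY = (1395 − 966)/(6500 − 5200) = 429/1300 = 0.33
MPC = 1 − MPS = 0.67
Autonomous saving = 966 − 0.33(5200) = -750, so a = 750
C = 750 + 0.67(1900) = 750 + 1273 = 2023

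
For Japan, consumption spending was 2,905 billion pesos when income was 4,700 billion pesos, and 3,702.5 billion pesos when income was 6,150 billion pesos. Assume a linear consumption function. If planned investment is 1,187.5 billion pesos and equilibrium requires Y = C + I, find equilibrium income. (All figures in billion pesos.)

MPC = (3702.5 − 2905)/(6150 − 4700) = 797.5/1450 = 0.55
a = 2905 − 0.55(4700) = 320
Equilibrium: Y = 320 + 0.55Y + 1187.5
0.45Y = 1507.5, so Y = 1507.5/0.45 = 3350

Y = 3350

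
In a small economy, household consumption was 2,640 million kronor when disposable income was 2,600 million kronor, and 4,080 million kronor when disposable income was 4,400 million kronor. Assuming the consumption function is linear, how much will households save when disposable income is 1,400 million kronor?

MPC = (4080 − 2640)/(4400 − 2600) = 1440/1800 = 0.8
a = 2640 − 0.8(2600) = 2640 − 2080 = 560
C = 560 + 0.8(1400) = 1680
S = 1400 − 1680 = -280

S = -280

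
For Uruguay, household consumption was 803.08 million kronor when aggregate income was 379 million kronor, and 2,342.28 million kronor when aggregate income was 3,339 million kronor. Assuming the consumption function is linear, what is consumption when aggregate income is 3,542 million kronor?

C = 2447.84

MPC = (2342.28 − 803.08)/(3339 − 379) = 1539.2/2960 = 0.52
a = 803.08 − 0.52(379) = 803.08 − 197.08 = 606
C = 606 + 0.52(3542) = 606 + 1841.84 = 2447.84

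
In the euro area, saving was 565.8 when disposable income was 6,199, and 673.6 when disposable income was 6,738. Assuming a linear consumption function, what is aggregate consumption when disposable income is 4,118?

C = 3968.4

MPS = ΔS/ΔY = (673.6 − 565.8)/(6738 − 6199) = 107.8/539 = 0.2
MPC = 1 − MPS = 0.8
Autonomous saving = 565.8 − 0.2(6199) = -674, so a = 674
C = 674 + 0.8(4118) = 674 + 3294.4 = 3968.4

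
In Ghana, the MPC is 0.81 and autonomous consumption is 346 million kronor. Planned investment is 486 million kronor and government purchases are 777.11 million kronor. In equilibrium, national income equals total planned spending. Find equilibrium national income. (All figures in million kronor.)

Y = 8469

Y = C + I + G = 346 + 0.81Y + 486 + 777.11
Y − 0.81Y = 1609.11
0.19Y = 1609.11, so Y = 1609.11/0.19 = 8469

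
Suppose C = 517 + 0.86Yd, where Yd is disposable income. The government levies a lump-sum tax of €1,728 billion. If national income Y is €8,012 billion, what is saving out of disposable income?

S = 362.76

Yd = Y − T = 8012 − 1728 = 6284
C = 517 + 0.86(6284) = 517 + 5404.24 = 5921.24
S = Yd − C = 6284 − 5921.24 = 362.76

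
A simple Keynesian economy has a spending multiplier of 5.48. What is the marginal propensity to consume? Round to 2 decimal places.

k = 1/(1 − MPC), so 1 − MPC = 1/k = 1/5.48 = 0.1825
MPC = 1 − 0.1825 = 0.82

MPC = 0.82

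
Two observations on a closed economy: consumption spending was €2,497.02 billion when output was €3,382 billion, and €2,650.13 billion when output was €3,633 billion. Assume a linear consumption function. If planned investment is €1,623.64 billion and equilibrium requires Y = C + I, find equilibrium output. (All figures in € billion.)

MPC = (2650.13 − 2497.02)/(3633 − 3382) = 153.11/251 = 0.61
a = 2497.02 − 0.61(3382) = 434
Equilibrium: Y = 434 + 0.61Y + 1623.64
0.39Y = 2057.64, so Y = 2057.64/0.39 = 5276

Y = 5276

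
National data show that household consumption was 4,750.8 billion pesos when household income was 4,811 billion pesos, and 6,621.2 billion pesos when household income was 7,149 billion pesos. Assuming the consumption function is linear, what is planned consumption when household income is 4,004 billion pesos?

C = 4105.2

MPC = (6621.2 − 4750.8)/(7149 − 4811) = 1870.4/2338 = 0.8
a = 4750.8 − 0.8(4811) = 4750.8 − 3848.8 = 902
C = 902 + 0.8(4004) = 902 + 3203.2 = 4105.2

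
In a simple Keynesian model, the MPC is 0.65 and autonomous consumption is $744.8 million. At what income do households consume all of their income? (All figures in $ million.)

At break-even, C = Y: 744.8 + 0.65Y = Y
0.35Y = 744.8, so Y = 744.8/0.35 = 2128

Y = 2128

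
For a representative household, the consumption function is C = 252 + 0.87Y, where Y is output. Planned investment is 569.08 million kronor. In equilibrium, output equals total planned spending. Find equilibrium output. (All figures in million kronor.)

Y = C + I = 252 + 0.87Y + 569.08
Y − 0.87Y = 821.08
0.13Y = 821.08, so Y = 821.08/0.13 = 6316

Y = 6316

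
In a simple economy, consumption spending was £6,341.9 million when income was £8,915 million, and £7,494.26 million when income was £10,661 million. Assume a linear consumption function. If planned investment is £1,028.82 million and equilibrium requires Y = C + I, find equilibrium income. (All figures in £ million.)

Y = 4373

MPC = (7494.26 − 6341.9)/(10661 − 8915) = 1152.36/1746 = 0.66
a = 6341.9 − 0.66(8915) = 458
Equilibrium: Y = 458 + 0.66Y + 1028.82
0.34Y = 1486.82, so Y = 1486.82/0.34 = 4373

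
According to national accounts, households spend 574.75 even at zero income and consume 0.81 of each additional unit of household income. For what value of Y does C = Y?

At break-even, C = Y: 574.75 + 0.81Y = Y
0.19Y = 574.75, so Y = 574.75/0.19 = 3025

Y = 3025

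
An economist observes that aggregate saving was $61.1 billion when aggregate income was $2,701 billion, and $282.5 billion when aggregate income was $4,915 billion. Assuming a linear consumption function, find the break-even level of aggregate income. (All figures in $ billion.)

Y = 2090

MPS = ΔS/ΔY = (282.5 − 61.1)/(4915 − 2701) = 221.4/2214 = 0.1
MPC = 1 − MPS = 0.9
From S(2701) = 61.1: −a + 0.1(2701) = 61.1, so a = 270.1 − 61.1 = 209
Break-even (S = 0): Y = a/MPS = 209/0.1 = 2090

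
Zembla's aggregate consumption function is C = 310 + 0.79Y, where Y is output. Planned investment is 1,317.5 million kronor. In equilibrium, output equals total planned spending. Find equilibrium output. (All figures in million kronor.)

Y = 7750

Y = C + I = 310 + 0.79Y + 1317.5
Y − 0.79Y = 1627.5
0.21Y = 1627.5, so Y = 1627.5/0.21 = 7750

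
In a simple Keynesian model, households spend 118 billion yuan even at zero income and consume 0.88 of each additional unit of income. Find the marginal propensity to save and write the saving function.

MPS = 1 − MPC = 1 − 0.88 = 0.12
S = Y − C = -118 + 0.12Y

MPS = 0.12; S = -118 + 0.12Y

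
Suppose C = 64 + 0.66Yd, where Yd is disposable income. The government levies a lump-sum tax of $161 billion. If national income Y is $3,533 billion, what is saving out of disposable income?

Yd = Y − T = 3533 − 161 = 3372
C = 64 + 0.66(3372) = 64 + 2225.52 = 2289.52
S = Yd − C = 3372 − 2289.52 = 1082.48

S = 1082.48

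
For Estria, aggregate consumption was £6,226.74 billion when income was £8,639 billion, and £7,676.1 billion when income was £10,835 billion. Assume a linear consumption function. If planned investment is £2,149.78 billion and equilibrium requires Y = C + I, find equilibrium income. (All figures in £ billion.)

Y = 7867

MPC = (7676.1 − 6226.74)/(10835 − 8639) = 1449.36/2196 = 0.66
a = 6226.74 − 0.66(8639) = 525
Equilibrium: Y = 525 + 0.66Y + 2149.78
0.34Y = 2674.78, so Y = 2674.78/0.34 = 7867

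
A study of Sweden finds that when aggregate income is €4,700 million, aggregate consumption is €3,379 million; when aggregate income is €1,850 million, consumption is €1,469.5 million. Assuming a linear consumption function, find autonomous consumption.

a = 230

MPC = ΔC/ΔY = (3379 − 1469.5)/(4700 − 1850) = 1909.5/2850 = 0.67
a = C − MPC·Y = 1469.5 − 0.67(1850) = 1469.5 − 1239.5 = 230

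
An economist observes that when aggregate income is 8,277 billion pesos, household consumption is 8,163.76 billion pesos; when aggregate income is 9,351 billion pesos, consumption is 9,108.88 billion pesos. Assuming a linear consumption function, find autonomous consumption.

a = 880

MPC = ΔC/ΔY = (9108.88 − 8163.76)/(9351 − 8277) = 945.12/1074 = 0.88
a = C − MPC·Y = 8163.76 − 0.88(8277) = 8163.76 − 7283.76 = 880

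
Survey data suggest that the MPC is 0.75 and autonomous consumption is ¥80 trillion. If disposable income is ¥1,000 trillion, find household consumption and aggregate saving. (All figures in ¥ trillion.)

C = 830; S = 170

C = 80 + 0.75(1000) = 80 + 750 = 830
S = Y − C = 1000 − 830 = 170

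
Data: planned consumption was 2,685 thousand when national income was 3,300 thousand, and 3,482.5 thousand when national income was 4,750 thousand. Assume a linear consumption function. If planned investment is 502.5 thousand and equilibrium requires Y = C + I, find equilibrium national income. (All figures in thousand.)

Y = 3050

MPC = (3482.5 − 2685)/(4750 − 3300) = 797.5/1450 = 0.55
a = 2685 − 0.55(3300) = 870
Equilibrium: Y = 870 + 0.55Y + 502.5
0.45Y = 1372.5, so Y = 1372.5/0.45 = 3050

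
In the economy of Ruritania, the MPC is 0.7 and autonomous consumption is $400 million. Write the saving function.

S = -400 + 0.3Y

S = Y − C = Y − (400 + 0.7Y) = -400 + (1 − 0.7)Y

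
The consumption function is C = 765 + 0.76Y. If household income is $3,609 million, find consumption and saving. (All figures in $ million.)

C = 765 + 0.76(3609) = 765 + 2742.84 = 3507.84
S = Y − C = 3609 − 3507.84 = 101.16

C = 3507.84; S = 101.16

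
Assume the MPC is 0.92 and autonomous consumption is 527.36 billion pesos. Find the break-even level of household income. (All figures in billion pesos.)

At break-even, C = Y: 527.36 + 0.92Y = Y
0.08Y = 527.36, so Y = 527.36/0.08 = 6592

Y = 6592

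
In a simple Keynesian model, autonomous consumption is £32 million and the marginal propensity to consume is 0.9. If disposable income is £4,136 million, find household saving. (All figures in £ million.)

C = 32 + 0.9(4136) = 32 + 3722.4 = 3754.4
S = Y − C = 4136 − 3754.4 = 381.6

S = 381.6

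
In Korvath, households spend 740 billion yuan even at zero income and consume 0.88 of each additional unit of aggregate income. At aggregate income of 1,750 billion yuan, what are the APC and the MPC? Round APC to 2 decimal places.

MPC = 0.88 (the slope of the consumption function)
C = 740 + 0.88(1750) = 2280, so APC = 2280/1750 = 1.30

APC = 1.30; MPC = 0.88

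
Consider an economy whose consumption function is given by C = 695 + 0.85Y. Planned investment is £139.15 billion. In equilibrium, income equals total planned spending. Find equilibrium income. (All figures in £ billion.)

Y = 5561

Y = C + I = 695 + 0.85Y + 139.15
Y − 0.85Y = 834.15
0.15Y = 834.15, so Y = 834.15/0.15 = 5561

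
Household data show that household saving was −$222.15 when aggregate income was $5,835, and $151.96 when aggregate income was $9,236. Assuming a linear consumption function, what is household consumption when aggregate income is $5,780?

C = 6008.2

MPS = ΔS/ΔY = (151.96 − (-222.15))/(9236 − 5835) = 374.11/3401 = 0.11
MPC = 1 − MPS = 0.89
Autonomous saving = -222.15 − 0.11(5835) = -864, so a = 864
C = 864 + 0.89(5780) = 864 + 5144.2 = 6008.2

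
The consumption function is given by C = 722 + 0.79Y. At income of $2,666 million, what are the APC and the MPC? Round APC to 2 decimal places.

MPC = 0.79 (the slope of the consumption function)
C = 722 + 0.79(2666) = 2828.14, so APC = 2828.14/2666 = 1.06

APC = 1.06; MPC = 0.79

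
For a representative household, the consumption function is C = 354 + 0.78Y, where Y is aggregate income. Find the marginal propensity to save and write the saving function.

MPS = 1 − MPC = 1 − 0.78 = 0.22
S = Y − C = -354 + 0.22Y

MPS = 0.22; S = -354 + 0.22Y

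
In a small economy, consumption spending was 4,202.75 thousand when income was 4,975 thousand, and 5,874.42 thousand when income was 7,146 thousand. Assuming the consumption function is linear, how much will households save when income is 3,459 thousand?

S = 423.57

MPC = (5874.42 − 4202.75)/(7146 − 4975) = 1671.67/2171 = 0.77
a = 4202.75 − 0.77(4975) = 4202.75 − 3830.75 = 372
C = 372 + 0.77(3459) = 3035.43
S = 3459 − 3035.43 = 423.57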